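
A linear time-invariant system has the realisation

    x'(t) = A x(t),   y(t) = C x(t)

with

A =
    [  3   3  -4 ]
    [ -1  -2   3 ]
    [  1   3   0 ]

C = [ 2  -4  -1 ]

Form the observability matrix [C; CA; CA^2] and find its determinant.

-2243

CA = [[9, 11, -20]]
CA^2 = [[-4, -55, -3]]
Observability matrix O = [C; CA; CA^2] = [[2, -4, -1], [9, 11, -20], [-4, -55, -3]]
Expanding along the first row, det(O) = 2·(11·(-3) - (-20)·(-55)) - (-4)·(9·(-3) - (-20)·(-4)) + (-1)·(9·(-55) - 11·(-4)) = 2·(-1133) - (-4)·(-107) + (-1)·(-451) = -2243
Since det(O) ≠ 0, rank(O) = 3 and the system is completely observable.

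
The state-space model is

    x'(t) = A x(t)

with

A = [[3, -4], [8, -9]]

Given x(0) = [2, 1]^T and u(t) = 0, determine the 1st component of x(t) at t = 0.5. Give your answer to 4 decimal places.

1.7375

det(sI - A) = s^2 - (tr A)s + det A, with tr A = 3 + (-9) = -6 and det A = 3·(-9) - (-4)·8 = -27 - (-32) = 5.
So p(s) = det(sI - A) = s^2 + 6s + 5.
Factor s^2 + 6s + 5: two numbers with sum -6 and product 5 are -1 and -5, so s^2 + 6s + 5 = (s + 1)(s + 5).
Hence p(s) = (s + 1) (s + 5), with roots -5, -1.
The eigenvalues -5, -1 are distinct and real, so A is diagonalisable and x(t) = e^{At} x(0) = V diag(e^{λ_i t}) V^{-1} x(0), where the columns of V are the eigenvectors.
λ = -5: A - (-5)I = [[8, -4], [8, -4]]. Row 1 gives 8·v1 + (-4)·v2 = 0, so take v_1 = [1, 2]^T.
λ = -1: A - (-1)I = [[4, -4], [8, -8]]. Row 1 gives 4·v1 + (-4)·v2 = 0, so take v_2 = [1, 1]^T.
V = [v_1 v_2] = [[1, 1], [2, 1]] has det V = -1, so V^{-1} = adj(V)/det V = [[-1, 1], [2, -1]].
Modal coordinates z(0) = V^{-1} x(0): (-1)·2 + 1·1 = -1; 2·2 + (-1)·1 = 3; so z(0) = [-1, 3]^T.
x_1(t) = Σ_i (v_i)_1 · z_i(0) · e^{λ_i t} (row 1 of V times the modal terms).
x_1(0.5) = 1·(-1)·e^{-5·0.5} + 1·3·e^{-1·0.5} = (-1)·0.082085 + 3·0.606531 = 1.7375.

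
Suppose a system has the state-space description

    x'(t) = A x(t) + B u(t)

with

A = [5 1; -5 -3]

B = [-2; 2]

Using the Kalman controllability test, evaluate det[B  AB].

8

AB = [[-8], [4]]
Controllability matrix C = [B  AB] = [[-2, -8], [2, 4]]
det(C) = (-2)·4 - (-8)·2 = -8 - (-16) = 8
Since det(C) ≠ 0, rank(C) = 2 and the system is completely controllable.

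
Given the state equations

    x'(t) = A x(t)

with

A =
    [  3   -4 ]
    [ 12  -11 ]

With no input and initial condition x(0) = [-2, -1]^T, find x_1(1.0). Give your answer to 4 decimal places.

-0.2718

det(sI - A) = s^2 - (tr A)s + det A, with tr A = 3 + (-11) = -8 and det A = 3·(-11) - (-4)·12 = -33 - (-48) = 15.
So p(s) = det(sI - A) = s^2 + 8s + 15.
Factor s^2 + 8s + 15: two numbers with sum -8 and product 15 are -3 and -5, so s^2 + 8s + 15 = (s + 3)(s + 5).
Hence p(s) = (s + 3) (s + 5), with roots -5, -3.
The eigenvalues -5, -3 are distinct and real, so A is diagonalisable and x(t) = e^{At} x(0) = V diag(e^{λ_i t}) V^{-1} x(0), where the columns of V are the eigenvectors.
λ = -5: A - (-5)I = [[8, -4], [12, -6]]. Row 1 gives 8·v1 + (-4)·v2 = 0, so take v_1 = [1, 2]^T.
λ = -3: A - (-3)I = [[6, -4], [12, -8]]. Row 1 gives 6·v1 + (-4)·v2 = 0, so take v_2 = [2, 3]^T.
V = [v_1 v_2] = [[1, 2], [2, 3]] has det V = -1, so V^{-1} = adj(V)/det V = [[-3, 2], [2, -1]].
Modal coordinates z(0) = V^{-1} x(0): (-3)·(-2) + 2·(-1) = 4; 2·(-2) + (-1)·(-1) = -3; so z(0) = [4, -3]^T.
x_1(t) = Σ_i (v_i)_1 · z_i(0) · e^{λ_i t} (row 1 of V times the modal terms).
x_1(1.0) = 1·4·e^{-5·1.0} + 2·(-3)·e^{-3·1.0} = 4·0.006738 + (-6)·0.049787 = -0.2718.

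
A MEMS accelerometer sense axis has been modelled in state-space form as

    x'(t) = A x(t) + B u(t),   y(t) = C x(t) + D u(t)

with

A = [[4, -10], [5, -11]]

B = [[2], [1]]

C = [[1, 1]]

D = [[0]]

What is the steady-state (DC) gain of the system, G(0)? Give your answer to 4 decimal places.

G(0) = C(-A)^{-1}B + D = -C A^{-1} B + D.
det A = 6, so A^{-1} = (1/6)·adj(A) = [[-11/6, 5/3], [-5/6, 2/3]]
A^{-1} B = [-2, -1]^T
C A^{-1} B = -3
G(0) = D - C A^{-1} B = 0 - (-3) = 3

3.0000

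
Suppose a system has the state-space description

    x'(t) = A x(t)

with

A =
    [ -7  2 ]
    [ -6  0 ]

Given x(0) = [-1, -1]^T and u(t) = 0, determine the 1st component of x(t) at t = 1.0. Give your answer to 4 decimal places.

0.0132

det(sI - A) = s^2 - (tr A)s + det A, with tr A = (-7) + 0 = -7 and det A = (-7)·0 - 2·(-6) = 0 - (-12) = 12.
So p(s) = det(sI - A) = s^2 + 7s + 12.
Factor s^2 + 7s + 12: two numbers with sum -7 and product 12 are -3 and -4, so s^2 + 7s + 12 = (s + 3)(s + 4).
Hence p(s) = (s + 3) (s + 4), with roots -4, -3.
The eigenvalues -4, -3 are distinct and real, so A is diagonalisable and x(t) = e^{At} x(0) = V diag(e^{λ_i t}) V^{-1} x(0), where the columns of V are the eigenvectors.
λ = -4: A - (-4)I = [[-3, 2], [-6, 4]]. Row 1 gives (-3)·v1 + 2·v2 = 0, so take v_1 = [-2, -3]^T.
λ = -3: A - (-3)I = [[-4, 2], [-6, 3]]. Row 1 gives (-4)·v1 + 2·v2 = 0, so take v_2 = [1, 2]^T.
V = [v_1 v_2] = [[-2, 1], [-3, 2]] has det V = -1, so V^{-1} = adj(V)/det V = [[-2, 1], [-3, 2]].
Modal coordinates z(0) = V^{-1} x(0): (-2)·(-1) + 1·(-1) = 1; (-3)·(-1) + 2·(-1) = 1; so z(0) = [1, 1]^T.
x_1(t) = Σ_i (v_i)_1 · z_i(0) · e^{λ_i t} (row 1 of V times the modal terms).
x_1(1.0) = (-2)·1·e^{-4·1.0} + 1·1·e^{-3·1.0} = (-2)·0.018316 + 1·0.049787 = 0.0132.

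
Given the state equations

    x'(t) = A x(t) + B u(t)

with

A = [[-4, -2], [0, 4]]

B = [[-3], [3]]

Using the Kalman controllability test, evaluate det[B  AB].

AB = [[6], [12]]
Controllability matrix C = [B  AB] = [[-3, 6], [3, 12]]
det(C) = (-3)·12 - 6·3 = -36 - 18 = -54
Since det(C) ≠ 0, rank(C) = 2 and the system is completely controllable.

-54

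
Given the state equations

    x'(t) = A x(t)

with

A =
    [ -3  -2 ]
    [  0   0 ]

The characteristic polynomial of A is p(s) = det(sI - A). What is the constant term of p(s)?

0

For a 2×2 matrix, det(sI - A) = s^2 - (tr A)s + det A.
tr A = -3, det A = 0.
So p(s) = s^2 + 3s.
The constant term is 0.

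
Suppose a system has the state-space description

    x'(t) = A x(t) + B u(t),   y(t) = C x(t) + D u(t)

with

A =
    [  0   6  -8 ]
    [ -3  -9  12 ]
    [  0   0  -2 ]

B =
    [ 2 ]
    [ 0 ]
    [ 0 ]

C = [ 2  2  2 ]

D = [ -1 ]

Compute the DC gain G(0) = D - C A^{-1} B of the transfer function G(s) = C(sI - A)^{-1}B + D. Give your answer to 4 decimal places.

G(0) = C(-A)^{-1}B + D = -C A^{-1} B + D.
det A = -36, so A^{-1} = (1/-36)·adj(A) = [[-1/2, -1/3, 0], [1/6, 0, -2/3], [0, 0, -1/2]]
A^{-1} B = [-1, 1/3, 0]^T
C A^{-1} B = -4/3
G(0) = D - C A^{-1} B = -1 - (-4/3) = 1/3 ≈ 0.3333

0.3333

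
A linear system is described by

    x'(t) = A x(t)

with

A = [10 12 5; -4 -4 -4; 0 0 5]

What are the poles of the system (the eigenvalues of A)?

det(sI - A) = s^3 - (tr A)s^2 + (M11 + M22 + M33)s - det A, where Mii is the 2×2 principal minor of A obtained by deleting row i and column i.
tr A = 10 + (-4) + 5 = 11; M11 = (-4)·5 - (-4)·0 = -20 - 0 = -20; M22 = 10·5 - 5·0 = 50 - 0 = 50; M33 = 10·(-4) - 12·(-4) = -40 - (-48) = 8; sum of minors = 38.
det A = 10·((-4)·5 - (-4)·0) - 12·((-4)·5 - (-4)·0) + 5·((-4)·0 - (-4)·0) = 10·(-20) - 12·(-20) + 5·0 = 40.
So p(s) = det(sI - A) = s^3 - 11s^2 + 38s - 40.
Rational-root test: any integer root divides -40. Testing small divisors, s = 2 works: p(2) = 8 + (-44) + 76 + (-40) = 0, so (s - 2) is a factor.
Dividing, p(s) = (s - 2)(s^2 - 9s + 20).
Factor s^2 - 9s + 20: two numbers with sum 9 and product 20 are 5 and 4, so s^2 - 9s + 20 = (s - 5)(s - 4).
Hence p(s) = (s - 5) (s - 4) (s - 2), with roots 2, 4, 5.
At least one eigenvalue has non-negative real part, so the system is not asymptotically stable.

2, 4, 5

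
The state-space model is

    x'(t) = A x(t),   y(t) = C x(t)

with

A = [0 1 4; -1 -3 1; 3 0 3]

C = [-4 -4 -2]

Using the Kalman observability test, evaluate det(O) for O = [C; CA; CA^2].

-4600

CA = [[-2, 8, -26]]
CA^2 = [[-86, -26, -78]]
Observability matrix O = [C; CA; CA^2] = [[-4, -4, -2], [-2, 8, -26], [-86, -26, -78]]
Expanding along the first row, det(O) = (-4)·(8·(-78) - (-26)·(-26)) - (-4)·((-2)·(-78) - (-26)·(-86)) + (-2)·((-2)·(-26) - 8·(-86)) = (-4)·(-1300) - (-4)·(-2080) + (-2)·740 = -4600
Since det(O) ≠ 0, rank(O) = 3 and the system is completely observable.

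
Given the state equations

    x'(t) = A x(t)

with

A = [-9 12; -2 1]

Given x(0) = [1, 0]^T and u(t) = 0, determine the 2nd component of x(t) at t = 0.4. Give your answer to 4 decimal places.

det(sI - A) = s^2 - (tr A)s + det A, with tr A = (-9) + 1 = -8 and det A = (-9)·1 - 12·(-2) = -9 - (-24) = 15.
So p(s) = det(sI - A) = s^2 + 8s + 15.
Factor s^2 + 8s + 15: two numbers with sum -8 and product 15 are -3 and -5, so s^2 + 8s + 15 = (s + 3)(s + 5).
Hence p(s) = (s + 3) (s + 5), with roots -5, -3.
The eigenvalues -5, -3 are distinct and real, so A is diagonalisable and x(t) = e^{At} x(0) = V diag(e^{λ_i t}) V^{-1} x(0), where the columns of V are the eigenvectors.
λ = -5: A - (-5)I = [[-4, 12], [-2, 6]]. Row 1 gives (-4)·v1 + 12·v2 = 0, so take v_1 = [3, 1]^T.
λ = -3: A - (-3)I = [[-6, 12], [-2, 4]]. Row 1 gives (-6)·v1 + 12·v2 = 0, so take v_2 = [2, 1]^T.
V = [v_1 v_2] = [[3, 2], [1, 1]] has det V = 1, so V^{-1} = adj(V)/det V = [[1, -2], [-1, 3]].
Modal coordinates z(0) = V^{-1} x(0): 1·1 + (-2)·0 = 1; (-1)·1 + 3·0 = -1; so z(0) = [1, -1]^T.
x_2(t) = Σ_i (v_i)_2 · z_i(0) · e^{λ_i t} (row 2 of V times the modal terms).
x_2(0.4) = 1·1·e^{-5·0.4} + 1·(-1)·e^{-3·0.4} = 1·0.135335 + (-1)·0.301194 = -0.1659.

-0.1659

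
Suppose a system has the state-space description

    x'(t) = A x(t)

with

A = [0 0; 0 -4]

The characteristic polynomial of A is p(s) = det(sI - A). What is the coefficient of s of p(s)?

For a 2×2 matrix, det(sI - A) = s^2 - (tr A)s + det A.
tr A = -4, det A = 0.
So p(s) = s^2 + 4s.
The coefficient of s is 4.

4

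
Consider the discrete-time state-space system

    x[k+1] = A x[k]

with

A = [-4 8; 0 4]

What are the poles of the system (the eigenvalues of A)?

det(zI - A) = z^2 - (tr A)z + det A, with tr A = (-4) + 4 = 0 and det A = (-4)·4 - 8·0 = -16 - 0 = -16.
So p(z) = det(zI - A) = z^2 - 16.
Factor z^2 - 16: two numbers with sum 0 and product -16 are 4 and -4, so z^2 - 16 = (z - 4)(z + 4).
Hence p(z) = (z - 4) (z + 4), with roots -4, 4.

-4, 4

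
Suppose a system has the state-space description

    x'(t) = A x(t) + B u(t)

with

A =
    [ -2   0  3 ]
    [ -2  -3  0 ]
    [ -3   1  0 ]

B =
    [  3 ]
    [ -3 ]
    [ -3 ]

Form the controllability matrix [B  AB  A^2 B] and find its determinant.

AB = [[-15], [3], [-12]]
A^2B = [[-6], [21], [48]]
Controllability matrix C = [B  AB  A^2B] = [[3, -15, -6], [-3, 3, 21], [-3, -12, 48]]
Expanding along the first row, det(C) = 3·(3·48 - 21·(-12)) - (-15)·((-3)·48 - 21·(-3)) + (-6)·((-3)·(-12) - 3·(-3)) = 3·396 - (-15)·(-81) + (-6)·45 = -297
Since det(C) ≠ 0, rank(C) = 3 and the system is completely controllable.

-297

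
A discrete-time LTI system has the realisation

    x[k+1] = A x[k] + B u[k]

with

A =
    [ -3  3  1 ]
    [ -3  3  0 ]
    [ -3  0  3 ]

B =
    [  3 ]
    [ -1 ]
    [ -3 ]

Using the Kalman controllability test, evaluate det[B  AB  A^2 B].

AB = [[-15], [-12], [-18]]
A^2B = [[-9], [9], [-9]]
Controllability matrix C = [B  AB  A^2B] = [[3, -15, -9], [-1, -12, 9], [-3, -18, -9]]
Expanding along the first row, det(C) = 3·((-12)·(-9) - 9·(-18)) - (-15)·((-1)·(-9) - 9·(-3)) + (-9)·((-1)·(-18) - (-12)·(-3)) = 3·270 - (-15)·36 + (-9)·(-18) = 1512
Since det(C) ≠ 0, rank(C) = 3 and the system is completely controllable.

1512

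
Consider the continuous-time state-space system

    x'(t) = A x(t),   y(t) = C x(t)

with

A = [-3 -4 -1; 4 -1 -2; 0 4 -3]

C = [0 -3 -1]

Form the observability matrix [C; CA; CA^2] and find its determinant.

CA = [[-12, -1, 9]]
CA^2 = [[32, 85, -13]]
Observability matrix O = [C; CA; CA^2] = [[0, -3, -1], [-12, -1, 9], [32, 85, -13]]
Expanding along the first row, det(O) = 0·((-1)·(-13) - 9·85) - (-3)·((-12)·(-13) - 9·32) + (-1)·((-12)·85 - (-1)·32) = 0·(-752) - (-3)·(-132) + (-1)·(-988) = 592
Since det(O) ≠ 0, rank(O) = 3 and the system is completely observable.

592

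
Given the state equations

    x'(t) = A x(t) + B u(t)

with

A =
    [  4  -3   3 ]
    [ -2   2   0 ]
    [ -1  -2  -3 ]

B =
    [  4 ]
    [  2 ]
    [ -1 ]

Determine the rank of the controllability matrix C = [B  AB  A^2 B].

3

AB = [[7], [-4], [-5]]
A^2B = [[25], [-22], [16]]
Controllability matrix C = [B  AB  A^2B] = [[4, 7, 25], [2, -4, -22], [-1, -5, 16]]
det(C) = 4·((-4)·16 - (-22)·(-5)) - 7·(2·16 - (-22)·(-1)) + 25·(2·(-5) - (-4)·(-1)) = 4·(-174) - 7·10 + 25·(-14) = -1116 ≠ 0, so rank(C) = 3.
rank(C) = 3 = n, so the pair (A, B) is completely controllable.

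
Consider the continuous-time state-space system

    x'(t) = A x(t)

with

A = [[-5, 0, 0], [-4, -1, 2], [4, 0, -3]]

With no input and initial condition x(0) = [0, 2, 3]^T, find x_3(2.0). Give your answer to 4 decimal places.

det(sI - A) = s^3 - (tr A)s^2 + (M11 + M22 + M33)s - det A, where Mii is the 2×2 principal minor of A obtained by deleting row i and column i.
tr A = (-5) + (-1) + (-3) = -9; M11 = (-1)·(-3) - 2·0 = 3 - 0 = 3; M22 = (-5)·(-3) - 0·4 = 15 - 0 = 15; M33 = (-5)·(-1) - 0·(-4) = 5 - 0 = 5; sum of minors = 23.
det A = (-5)·((-1)·(-3) - 2·0) - 0·((-4)·(-3) - 2·4) + 0·((-4)·0 - (-1)·4) = (-5)·3 - 0·4 + 0·4 = -15.
So p(s) = det(sI - A) = s^3 + 9s^2 + 23s + 15.
Rational-root test: any integer root divides 15. Testing small divisors, s = -1 works: p(-1) = -1 + 9 + (-23) + 15 = 0, so (s + 1) is a factor.
Dividing, p(s) = (s + 1)(s^2 + 8s + 15).
Factor s^2 + 8s + 15: two numbers with sum -8 and product 15 are -3 and -5, so s^2 + 8s + 15 = (s + 3)(s + 5).
Hence p(s) = (s + 1) (s + 3) (s + 5), with roots -5, -3, -1.
The eigenvalues -5, -3, -1 are distinct and real, so A is diagonalisable and x(t) = e^{At} x(0) = V diag(e^{λ_i t}) V^{-1} x(0), where the columns of V are the eigenvectors.
λ = -5: A - (-5)I = [[0, 0, 0], [-4, 4, 2], [4, 0, 2]]. v must be orthogonal to every row; (row 2) × (row 3) = [8, 16, -16], so take v_1 = [-1, -2, 2]^T.
λ = -3: A - (-3)I = [[-2, 0, 0], [-4, 2, 2], [4, 0, 0]]. v must be orthogonal to every row; (row 1) × (row 2) = [0, 4, -4], so take v_2 = [0, 1, -1]^T.
λ = -1: A - (-1)I = [[-4, 0, 0], [-4, 0, 2], [4, 0, -2]]. v must be orthogonal to every row; (row 1) × (row 2) = [0, 8, 0], so take v_3 = [0, 1, 0]^T.
V = [v_1 v_2 v_3] = [[-1, 0, 0], [-2, 1, 1], [2, -1, 0]] has det V = -1, so V^{-1} = adj(V)/det V = [[-1, 0, 0], [-2, 0, -1], [0, 1, 1]].
Modal coordinates z(0) = V^{-1} x(0): (-1)·0 + 0·2 + 0·3 = 0; (-2)·0 + 0·2 + (-1)·3 = -3; 0·0 + 1·2 + 1·3 = 5; so z(0) = [0, -3, 5]^T.
x_3(t) = Σ_i (v_i)_3 · z_i(0) · e^{λ_i t} (row 3 of V times the modal terms).
x_3(2.0) = 2·0·e^{-5·2.0} + (-1)·(-3)·e^{-3·2.0} + 0·5·e^{-1·2.0} = 0·0.000045 + 3·0.002479 + 0·0.135335 = 0.0074.

0.0074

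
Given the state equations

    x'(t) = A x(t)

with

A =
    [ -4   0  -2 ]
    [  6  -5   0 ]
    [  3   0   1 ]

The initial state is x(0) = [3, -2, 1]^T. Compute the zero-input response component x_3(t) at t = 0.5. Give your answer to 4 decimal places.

det(sI - A) = s^3 - (tr A)s^2 + (M11 + M22 + M33)s - det A, where Mii is the 2×2 principal minor of A obtained by deleting row i and column i.
tr A = (-4) + (-5) + 1 = -8; M11 = (-5)·1 - 0·0 = -5 - 0 = -5; M22 = (-4)·1 - (-2)·3 = -4 - (-6) = 2; M33 = (-4)·(-5) - 0·6 = 20 - 0 = 20; sum of minors = 17.
det A = (-4)·((-5)·1 - 0·0) - 0·(6·1 - 0·3) + (-2)·(6·0 - (-5)·3) = (-4)·(-5) - 0·6 + (-2)·15 = -10.
So p(s) = det(sI - A) = s^3 + 8s^2 + 17s + 10.
Rational-root test: any integer root divides 10. Testing small divisors, s = -1 works: p(-1) = -1 + 8 + (-17) + 10 = 0, so (s + 1) is a factor.
Dividing, p(s) = (s + 1)(s^2 + 7s + 10).
Factor s^2 + 7s + 10: two numbers with sum -7 and product 10 are -2 and -5, so s^2 + 7s + 10 = (s + 2)(s + 5).
Hence p(s) = (s + 1) (s + 2) (s + 5), with roots -5, -2, -1.
The eigenvalues -5, -2, -1 are distinct and real, so A is diagonalisable and x(t) = e^{At} x(0) = V diag(e^{λ_i t}) V^{-1} x(0), where the columns of V are the eigenvectors.
λ = -5: A - (-5)I = [[1, 0, -2], [6, 0, 0], [3, 0, 6]]. v must be orthogonal to every row; (row 1) × (row 2) = [0, -12, 0], so take v_1 = [0, 1, 0]^T.
λ = -2: A - (-2)I = [[-2, 0, -2], [6, -3, 0], [3, 0, 3]]. v must be orthogonal to every row; (row 1) × (row 2) = [-6, -12, 6], so take v_2 = [-1, -2, 1]^T.
λ = -1: A - (-1)I = [[-3, 0, -2], [6, -4, 0], [3, 0, 2]]. v must be orthogonal to every row; (row 1) × (row 2) = [-8, -12, 12], so take v_3 = [2, 3, -3]^T.
V = [v_1 v_2 v_3] = [[0, -1, 2], [1, -2, 3], [0, 1, -3]] has det V = -1, so V^{-1} = adj(V)/det V = [[-3, 1, -1], [-3, 0, -2], [-1, 0, -1]].
Modal coordinates z(0) = V^{-1} x(0): (-3)·3 + 1·(-2) + (-1)·1 = -12; (-3)·3 + 0·(-2) + (-2)·1 = -11; (-1)·3 + 0·(-2) + (-1)·1 = -4; so z(0) = [-12, -11, -4]^T.
x_3(t) = Σ_i (v_i)_3 · z_i(0) · e^{λ_i t} (row 3 of V times the modal terms).
x_3(0.5) = 0·(-12)·e^{-5·0.5} + 1·(-11)·e^{-2·0.5} + (-3)·(-4)·e^{-1·0.5} = 0·0.082085 + (-11)·0.367879 + 12·0.606531 = 3.2317.

3.2317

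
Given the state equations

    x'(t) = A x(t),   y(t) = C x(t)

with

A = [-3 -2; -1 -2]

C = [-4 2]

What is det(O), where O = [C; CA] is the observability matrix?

-36

CA = [[10, 4]]
Observability matrix O = [C; CA] = [[-4, 2], [10, 4]]
det(O) = (-4)·4 - 2·10 = -16 - 20 = -36
Since det(O) ≠ 0, rank(O) = 2 and the system is completely observable.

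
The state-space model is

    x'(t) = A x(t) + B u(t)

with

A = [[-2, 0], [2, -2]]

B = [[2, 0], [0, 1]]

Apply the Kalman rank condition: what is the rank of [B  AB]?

AB = [[-4, 0], [4, -2]]
Controllability matrix C = [B  AB] = [[2, 0, -4, 0], [0, 1, 4, -2]]
Take the 2×2 submatrix of C formed by columns 1, 2: [[2, 0], [0, 1]]. Its determinant is 2·1 - 0·0 = 2 - 0 = 2 ≠ 0.
So rank(C) ≥ 2; since C has 2 rows, rank(C) = 2.
rank(C) = 2 = n, so the pair (A, B) is completely controllable.

2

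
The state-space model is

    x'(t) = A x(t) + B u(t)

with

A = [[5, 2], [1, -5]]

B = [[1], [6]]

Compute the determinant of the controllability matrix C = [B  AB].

-131

AB = [[17], [-29]]
Controllability matrix C = [B  AB] = [[1, 17], [6, -29]]
det(C) = 1·(-29) - 17·6 = -29 - 102 = -131
Since det(C) ≠ 0, rank(C) = 2 and the system is completely controllable.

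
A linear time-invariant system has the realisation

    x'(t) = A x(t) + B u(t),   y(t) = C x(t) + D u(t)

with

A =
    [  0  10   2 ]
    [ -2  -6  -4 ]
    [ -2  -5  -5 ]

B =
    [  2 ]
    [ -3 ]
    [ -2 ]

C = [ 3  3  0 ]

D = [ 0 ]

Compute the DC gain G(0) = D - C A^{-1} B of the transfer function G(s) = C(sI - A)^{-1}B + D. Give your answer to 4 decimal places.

G(0) = C(-A)^{-1}B + D = -C A^{-1} B + D.
det A = -24, so A^{-1} = (1/-24)·adj(A) = [[-5/12, -5/3, 7/6], [1/12, -1/6, 1/6], [1/12, 5/6, -5/6]]
A^{-1} B = [11/6, 1/3, -2/3]^T
C A^{-1} B = 13/2
G(0) = D - C A^{-1} B = 0 - (13/2) = -13/2 ≈ -6.5000

-6.5000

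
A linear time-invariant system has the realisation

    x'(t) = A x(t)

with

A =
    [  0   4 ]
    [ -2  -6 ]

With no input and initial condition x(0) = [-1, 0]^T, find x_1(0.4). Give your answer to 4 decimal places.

-0.6968

det(sI - A) = s^2 - (tr A)s + det A, with tr A = 0 + (-6) = -6 and det A = 0·(-6) - 4·(-2) = 0 - (-8) = 8.
So p(s) = det(sI - A) = s^2 + 6s + 8.
Factor s^2 + 6s + 8: two numbers with sum -6 and product 8 are -2 and -4, so s^2 + 6s + 8 = (s + 2)(s + 4).
Hence p(s) = (s + 2) (s + 4), with roots -4, -2.
The eigenvalues -4, -2 are distinct and real, so A is diagonalisable and x(t) = e^{At} x(0) = V diag(e^{λ_i t}) V^{-1} x(0), where the columns of V are the eigenvectors.
λ = -4: A - (-4)I = [[4, 4], [-2, -2]]. Row 1 gives 4·v1 + 4·v2 = 0, so take v_1 = [1, -1]^T.
λ = -2: A - (-2)I = [[2, 4], [-2, -4]]. Row 1 gives 2·v1 + 4·v2 = 0, so take v_2 = [-2, 1]^T.
V = [v_1 v_2] = [[1, -2], [-1, 1]] has det V = -1, so V^{-1} = adj(V)/det V = [[-1, -2], [-1, -1]].
Modal coordinates z(0) = V^{-1} x(0): (-1)·(-1) + (-2)·0 = 1; (-1)·(-1) + (-1)·0 = 1; so z(0) = [1, 1]^T.
x_1(t) = Σ_i (v_i)_1 · z_i(0) · e^{λ_i t} (row 1 of V times the modal terms).
x_1(0.4) = 1·1·e^{-4·0.4} + (-2)·1·e^{-2·0.4} = 1·0.201897 + (-2)·0.449329 = -0.6968.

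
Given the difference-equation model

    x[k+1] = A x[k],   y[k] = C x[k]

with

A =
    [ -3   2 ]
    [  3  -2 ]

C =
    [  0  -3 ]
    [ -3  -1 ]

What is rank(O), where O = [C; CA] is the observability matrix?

CA = [[-9, 6], [6, -4]]
Observability matrix O = [C; CA] = [[0, -3], [-3, -1], [-9, 6], [6, -4]]
Take the 2×2 submatrix of O formed by rows 1, 2: [[0, -3], [-3, -1]]. Its determinant is 0·(-1) - (-3)·(-3) = 0 - 9 = -9 ≠ 0.
So rank(O) ≥ 2; since O has 2 columns, rank(O) = 2.
rank(O) = 2 = n, so the pair (A, C) is completely observable.

2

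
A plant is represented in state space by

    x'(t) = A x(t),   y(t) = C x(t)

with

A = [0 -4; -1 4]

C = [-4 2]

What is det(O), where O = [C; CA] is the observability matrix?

-92

CA = [[-2, 24]]
Observability matrix O = [C; CA] = [[-4, 2], [-2, 24]]
det(O) = (-4)·24 - 2·(-2) = -96 - (-4) = -92
Since det(O) ≠ 0, rank(O) = 2 and the system is completely observable.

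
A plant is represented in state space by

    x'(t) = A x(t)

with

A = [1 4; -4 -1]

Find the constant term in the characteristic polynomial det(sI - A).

15

For a 2×2 matrix, det(sI - A) = s^2 - (tr A)s + det A.
tr A = 0, det A = 15.
So p(s) = s^2 + 15.
The constant term is 15.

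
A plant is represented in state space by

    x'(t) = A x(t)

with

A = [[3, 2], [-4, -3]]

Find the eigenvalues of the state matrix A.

det(sI - A) = s^2 - (tr A)s + det A, with tr A = 3 + (-3) = 0 and det A = 3·(-3) - 2·(-4) = -9 - (-8) = -1.
So p(s) = det(sI - A) = s^2 - 1.
Factor s^2 - 1: two numbers with sum 0 and product -1 are 1 and -1, so s^2 - 1 = (s - 1)(s + 1).
Hence p(s) = (s - 1) (s + 1), with roots -1, 1.
At least one eigenvalue has non-negative real part, so the system is not asymptotically stable.

-1, 1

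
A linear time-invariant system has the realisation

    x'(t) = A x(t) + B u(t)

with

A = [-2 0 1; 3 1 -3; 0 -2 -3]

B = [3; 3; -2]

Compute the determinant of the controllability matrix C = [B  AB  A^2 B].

-2328

AB = [[-8], [18], [0]]
A^2B = [[16], [-6], [-36]]
Controllability matrix C = [B  AB  A^2B] = [[3, -8, 16], [3, 18, -6], [-2, 0, -36]]
Expanding along the first row, det(C) = 3·(18·(-36) - (-6)·0) - (-8)·(3·(-36) - (-6)·(-2)) + 16·(3·0 - 18·(-2)) = 3·(-648) - (-8)·(-120) + 16·36 = -2328
Since det(C) ≠ 0, rank(C) = 3 and the system is completely controllable.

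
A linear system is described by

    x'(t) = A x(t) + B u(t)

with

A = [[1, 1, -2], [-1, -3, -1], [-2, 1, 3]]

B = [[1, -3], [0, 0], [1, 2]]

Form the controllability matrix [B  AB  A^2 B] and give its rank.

AB = [[-1, -7], [-2, 1], [1, 12]]
A^2B = [[-5, -30], [6, -8], [3, 51]]
Controllability matrix C = [B  AB  A^2B] = [[1, -3, -1, -7, -5, -30], [0, 0, -2, 1, 6, -8], [1, 2, 1, 12, 3, 51]]
Take the 3×3 submatrix of C formed by columns 1, 2, 3: [[1, -3, -1], [0, 0, -2], [1, 2, 1]]. Its determinant is 1·(0·1 - (-2)·2) - (-3)·(0·1 - (-2)·1) + (-1)·(0·2 - 0·1) = 1·4 - (-3)·2 + (-1)·0 = 10 ≠ 0.
So rank(C) ≥ 3; since C has 3 rows, rank(C) = 3.
rank(C) = 3 = n, so the pair (A, B) is completely controllable.

3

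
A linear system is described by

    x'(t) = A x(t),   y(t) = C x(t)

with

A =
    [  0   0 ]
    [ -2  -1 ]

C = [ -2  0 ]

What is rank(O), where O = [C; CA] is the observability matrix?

CA = [[0, 0]]
Observability matrix O = [C; CA] = [[-2, 0], [0, 0]]
Every row of O is a scalar multiple of row 1 = [-2, 0] (multipliers 1, 0), so the rows span a one-dimensional space.
O ≠ 0, hence rank(O) = 1.
rank(O) = 1 < n = 2, so the pair (A, C) is not completely observable.

1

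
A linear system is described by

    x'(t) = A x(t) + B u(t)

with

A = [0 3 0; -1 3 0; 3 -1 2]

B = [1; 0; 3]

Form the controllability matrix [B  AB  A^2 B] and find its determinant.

-1

AB = [[0], [-1], [9]]
A^2B = [[-3], [-3], [19]]
Controllability matrix C = [B  AB  A^2B] = [[1, 0, -3], [0, -1, -3], [3, 9, 19]]
Expanding along the first row, det(C) = 1·((-1)·19 - (-3)·9) - 0·(0·19 - (-3)·3) + (-3)·(0·9 - (-1)·3) = 1·8 - 0·9 + (-3)·3 = -1
Since det(C) ≠ 0, rank(C) = 3 and the system is completely controllable.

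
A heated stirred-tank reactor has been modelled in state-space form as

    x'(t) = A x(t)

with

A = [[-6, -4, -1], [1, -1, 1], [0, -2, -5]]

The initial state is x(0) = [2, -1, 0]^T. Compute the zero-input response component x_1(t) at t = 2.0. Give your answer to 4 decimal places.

det(sI - A) = s^3 - (tr A)s^2 + (M11 + M22 + M33)s - det A, where Mii is the 2×2 principal minor of A obtained by deleting row i and column i.
tr A = (-6) + (-1) + (-5) = -12; M11 = (-1)·(-5) - 1·(-2) = 5 - (-2) = 7; M22 = (-6)·(-5) - (-1)·0 = 30 - 0 = 30; M33 = (-6)·(-1) - (-4)·1 = 6 - (-4) = 10; sum of minors = 47.
det A = (-6)·((-1)·(-5) - 1·(-2)) - (-4)·(1·(-5) - 1·0) + (-1)·(1·(-2) - (-1)·0) = (-6)·7 - (-4)·(-5) + (-1)·(-2) = -60.
So p(s) = det(sI - A) = s^3 + 12s^2 + 47s + 60.
Rational-root test: any integer root divides 60. Testing small divisors, s = -3 works: p(-3) = -27 + 108 + (-141) + 60 = 0, so (s + 3) is a factor.
Dividing, p(s) = (s + 3)(s^2 + 9s + 20).
Factor s^2 + 9s + 20: two numbers with sum -9 and product 20 are -4 and -5, so s^2 + 9s + 20 = (s + 4)(s + 5).
Hence p(s) = (s + 3) (s + 4) (s + 5), with roots -5, -4, -3.
The eigenvalues -5, -4, -3 are distinct and real, so A is diagonalisable and x(t) = e^{At} x(0) = V diag(e^{λ_i t}) V^{-1} x(0), where the columns of V are the eigenvectors.
λ = -5: A - (-5)I = [[-1, -4, -1], [1, 4, 1], [0, -2, 0]]. v must be orthogonal to every row; (row 1) × (row 3) = [-2, 0, 2], so take v_1 = [1, 0, -1]^T.
λ = -4: A - (-4)I = [[-2, -4, -1], [1, 3, 1], [0, -2, -1]]. v must be orthogonal to every row; (row 1) × (row 2) = [-1, 1, -2], so take v_2 = [1, -1, 2]^T.
λ = -3: A - (-3)I = [[-3, -4, -1], [1, 2, 1], [0, -2, -2]]. v must be orthogonal to every row; (row 1) × (row 2) = [-2, 2, -2], so take v_3 = [1, -1, 1]^T.
V = [v_1 v_2 v_3] = [[1, 1, 1], [0, -1, -1], [-1, 2, 1]] has det V = 1, so V^{-1} = adj(V)/det V = [[1, 1, 0], [1, 2, 1], [-1, -3, -1]].
Modal coordinates z(0) = V^{-1} x(0): 1·2 + 1·(-1) + 0·0 = 1; 1·2 + 2·(-1) + 1·0 = 0; (-1)·2 + (-3)·(-1) + (-1)·0 = 1; so z(0) = [1, 0, 1]^T.
x_1(t) = Σ_i (v_i)_1 · z_i(0) · e^{λ_i t} (row 1 of V times the modal terms).
x_1(2.0) = 1·1·e^{-5·2.0} + 1·0·e^{-4·2.0} + 1·1·e^{-3·2.0} = 1·0.000045 + 0·0.000335 + 1·0.002479 = 0.0025.

0.0025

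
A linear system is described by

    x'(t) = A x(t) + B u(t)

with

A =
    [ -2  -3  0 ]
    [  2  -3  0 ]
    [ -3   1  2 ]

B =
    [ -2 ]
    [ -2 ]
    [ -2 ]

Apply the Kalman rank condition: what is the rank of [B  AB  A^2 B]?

3

AB = [[10], [2], [0]]
A^2B = [[-26], [14], [-28]]
Controllability matrix C = [B  AB  A^2B] = [[-2, 10, -26], [-2, 2, 14], [-2, 0, -28]]
det(C) = (-2)·(2·(-28) - 14·0) - 10·((-2)·(-28) - 14·(-2)) + (-26)·((-2)·0 - 2·(-2)) = (-2)·(-56) - 10·84 + (-26)·4 = -832 ≠ 0, so rank(C) = 3.
rank(C) = 3 = n, so the pair (A, B) is completely controllable.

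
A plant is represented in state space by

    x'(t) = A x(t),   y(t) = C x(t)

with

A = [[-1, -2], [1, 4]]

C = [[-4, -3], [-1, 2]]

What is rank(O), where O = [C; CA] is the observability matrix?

2

CA = [[1, -4], [3, 10]]
Observability matrix O = [C; CA] = [[-4, -3], [-1, 2], [1, -4], [3, 10]]
Take the 2×2 submatrix of O formed by rows 1, 2: [[-4, -3], [-1, 2]]. Its determinant is (-4)·2 - (-3)·(-1) = -8 - 3 = -11 ≠ 0.
So rank(O) ≥ 2; since O has 2 columns, rank(O) = 2.
rank(O) = 2 = n, so the pair (A, C) is completely observable.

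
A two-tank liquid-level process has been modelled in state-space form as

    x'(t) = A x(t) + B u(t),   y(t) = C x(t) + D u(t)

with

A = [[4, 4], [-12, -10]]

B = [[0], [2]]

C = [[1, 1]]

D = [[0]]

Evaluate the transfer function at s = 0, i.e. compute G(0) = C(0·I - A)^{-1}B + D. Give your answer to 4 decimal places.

G(0) = C(-A)^{-1}B + D = -C A^{-1} B + D.
det A = 8, so A^{-1} = (1/8)·adj(A) = [[-5/4, -1/2], [3/2, 1/2]]
A^{-1} B = [-1, 1]^T
C A^{-1} B = 0
G(0) = D - C A^{-1} B = 0 - (0) = 0

0.0000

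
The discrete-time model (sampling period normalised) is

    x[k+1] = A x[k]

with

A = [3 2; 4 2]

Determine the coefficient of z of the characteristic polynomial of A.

-5

For a 2×2 matrix, det(zI - A) = z^2 - (tr A)z + det A.
tr A = 5, det A = -2.
So p(z) = z^2 - 5z - 2.
The coefficient of z is -5.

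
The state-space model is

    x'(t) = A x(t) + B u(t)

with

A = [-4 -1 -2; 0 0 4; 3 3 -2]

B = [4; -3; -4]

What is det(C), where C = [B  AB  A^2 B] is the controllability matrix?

4301

AB = [[-5], [-16], [11]]
A^2B = [[14], [44], [-85]]
Controllability matrix C = [B  AB  A^2B] = [[4, -5, 14], [-3, -16, 44], [-4, 11, -85]]
Expanding along the first row, det(C) = 4·((-16)·(-85) - 44·11) - (-5)·((-3)·(-85) - 44·(-4)) + 14·((-3)·11 - (-16)·(-4)) = 4·876 - (-5)·431 + 14·(-97) = 4301
Since det(C) ≠ 0, rank(C) = 3 and the system is completely controllable.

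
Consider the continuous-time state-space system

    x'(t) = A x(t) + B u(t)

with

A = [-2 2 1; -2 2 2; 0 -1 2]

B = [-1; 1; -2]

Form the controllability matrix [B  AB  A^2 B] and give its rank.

3

AB = [[2], [0], [-5]]
A^2B = [[-9], [-14], [-10]]
Controllability matrix C = [B  AB  A^2B] = [[-1, 2, -9], [1, 0, -14], [-2, -5, -10]]
det(C) = (-1)·(0·(-10) - (-14)·(-5)) - 2·(1·(-10) - (-14)·(-2)) + (-9)·(1·(-5) - 0·(-2)) = (-1)·(-70) - 2·(-38) + (-9)·(-5) = 191 ≠ 0, so rank(C) = 3.
rank(C) = 3 = n, so the pair (A, B) is completely controllable.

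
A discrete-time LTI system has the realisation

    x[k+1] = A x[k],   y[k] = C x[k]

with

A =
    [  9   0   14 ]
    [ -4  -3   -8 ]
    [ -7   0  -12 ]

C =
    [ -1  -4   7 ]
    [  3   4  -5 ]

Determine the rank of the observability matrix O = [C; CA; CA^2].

CA = [[-42, 12, -66], [46, -12, 70]]
CA^2 = [[36, -36, 108], [-28, 36, -100]]
Observability matrix O = [C; CA; CA^2] = [[-1, -4, 7], [3, 4, -5], [-42, 12, -66], [46, -12, 70], [36, -36, 108], [-28, 36, -100]]
The columns c1, c2, c3 of O are linearly dependent: -c1 + 2·c2 + c3 = 0 (check each entry), so rank(O) ≤ 2.
The 2×2 minor from rows 1, 2, columns 1, 2 is (-1)·4 - (-4)·3 = -4 - (-12) = 8 ≠ 0, so rank(O) = 2.
rank(O) = 2 < n = 3, so the pair (A, C) is not completely observable.

2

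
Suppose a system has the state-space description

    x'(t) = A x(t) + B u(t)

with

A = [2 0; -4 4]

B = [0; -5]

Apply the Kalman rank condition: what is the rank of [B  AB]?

AB = [[0], [-20]]
Controllability matrix C = [B  AB] = [[0, 0], [-5, -20]]
Every column of C is a scalar multiple of column 1 = [0, -5] (multipliers 1, 4), so the columns span a one-dimensional space.
C ≠ 0, hence rank(C) = 1.
rank(C) = 1 < n = 2, so the pair (A, B) is not completely controllable.

1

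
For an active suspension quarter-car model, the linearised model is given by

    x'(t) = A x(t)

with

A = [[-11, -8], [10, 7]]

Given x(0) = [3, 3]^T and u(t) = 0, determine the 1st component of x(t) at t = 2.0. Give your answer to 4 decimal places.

-3.1811

det(sI - A) = s^2 - (tr A)s + det A, with tr A = (-11) + 7 = -4 and det A = (-11)·7 - (-8)·10 = -77 - (-80) = 3.
So p(s) = det(sI - A) = s^2 + 4s + 3.
Factor s^2 + 4s + 3: two numbers with sum -4 and product 3 are -1 and -3, so s^2 + 4s + 3 = (s + 1)(s + 3).
Hence p(s) = (s + 1) (s + 3), with roots -3, -1.
The eigenvalues -3, -1 are distinct and real, so A is diagonalisable and x(t) = e^{At} x(0) = V diag(e^{λ_i t}) V^{-1} x(0), where the columns of V are the eigenvectors.
λ = -3: A - (-3)I = [[-8, -8], [10, 10]]. Row 1 gives (-8)·v1 + (-8)·v2 = 0, so take v_1 = [-1, 1]^T.
λ = -1: A - (-1)I = [[-10, -8], [10, 8]]. Row 1 gives (-10)·v1 + (-8)·v2 = 0, so take v_2 = [4, -5]^T.
V = [v_1 v_2] = [[-1, 4], [1, -5]] has det V = 1, so V^{-1} = adj(V)/det V = [[-5, -4], [-1, -1]].
Modal coordinates z(0) = V^{-1} x(0): (-5)·3 + (-4)·3 = -27; (-1)·3 + (-1)·3 = -6; so z(0) = [-27, -6]^T.
x_1(t) = Σ_i (v_i)_1 · z_i(0) · e^{λ_i t} (row 1 of V times the modal terms).
x_1(2.0) = (-1)·(-27)·e^{-3·2.0} + 4·(-6)·e^{-1·2.0} = 27·0.002479 + (-24)·0.135335 = -3.1811.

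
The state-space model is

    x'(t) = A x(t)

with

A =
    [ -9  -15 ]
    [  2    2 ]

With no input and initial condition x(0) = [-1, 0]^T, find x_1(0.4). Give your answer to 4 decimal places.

det(sI - A) = s^2 - (tr A)s + det A, with tr A = (-9) + 2 = -7 and det A = (-9)·2 - (-15)·2 = -18 - (-30) = 12.
So p(s) = det(sI - A) = s^2 + 7s + 12.
Factor s^2 + 7s + 12: two numbers with sum -7 and product 12 are -3 and -4, so s^2 + 7s + 12 = (s + 3)(s + 4).
Hence p(s) = (s + 3) (s + 4), with roots -4, -3.
The eigenvalues -4, -3 are distinct and real, so A is diagonalisable and x(t) = e^{At} x(0) = V diag(e^{λ_i t}) V^{-1} x(0), where the columns of V are the eigenvectors.
λ = -4: A - (-4)I = [[-5, -15], [2, 6]]. Row 1 gives (-5)·v1 + (-15)·v2 = 0, so take v_1 = [3, -1]^T.
λ = -3: A - (-3)I = [[-6, -15], [2, 5]]. Row 1 gives (-6)·v1 + (-15)·v2 = 0, so take v_2 = [-5, 2]^T.
V = [v_1 v_2] = [[3, -5], [-1, 2]] has det V = 1, so V^{-1} = adj(V)/det V = [[2, 5], [1, 3]].
Modal coordinates z(0) = V^{-1} x(0): 2·(-1) + 5·0 = -2; 1·(-1) + 3·0 = -1; so z(0) = [-2, -1]^T.
x_1(t) = Σ_i (v_i)_1 · z_i(0) · e^{λ_i t} (row 1 of V times the modal terms).
x_1(0.4) = 3·(-2)·e^{-4·0.4} + (-5)·(-1)·e^{-3·0.4} = (-6)·0.201897 + 5·0.301194 = 0.2946.

0.2946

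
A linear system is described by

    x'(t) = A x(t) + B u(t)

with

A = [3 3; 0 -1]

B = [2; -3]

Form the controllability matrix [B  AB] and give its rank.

2

AB = [[-3], [3]]
Controllability matrix C = [B  AB] = [[2, -3], [-3, 3]]
det(C) = 2·3 - (-3)·(-3) = 6 - 9 = -3 ≠ 0, so rank(C) = 2.
rank(C) = 2 = n, so the pair (A, B) is completely controllable.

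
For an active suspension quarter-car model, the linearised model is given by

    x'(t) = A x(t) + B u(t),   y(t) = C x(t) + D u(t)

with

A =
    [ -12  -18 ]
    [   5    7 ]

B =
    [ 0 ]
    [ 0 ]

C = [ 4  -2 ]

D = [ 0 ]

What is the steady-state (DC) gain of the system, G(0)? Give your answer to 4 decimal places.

0.0000

G(0) = C(-A)^{-1}B + D = -C A^{-1} B + D.
det A = 6, so A^{-1} = (1/6)·adj(A) = [[7/6, 3], [-5/6, -2]]
A^{-1} B = [0, 0]^T
C A^{-1} B = 0
G(0) = D - C A^{-1} B = 0 - (0) = 0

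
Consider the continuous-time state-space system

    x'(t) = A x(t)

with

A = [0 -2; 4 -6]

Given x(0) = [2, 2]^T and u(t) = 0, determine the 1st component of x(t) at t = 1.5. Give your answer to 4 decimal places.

det(sI - A) = s^2 - (tr A)s + det A, with tr A = 0 + (-6) = -6 and det A = 0·(-6) - (-2)·4 = 0 - (-8) = 8.
So p(s) = det(sI - A) = s^2 + 6s + 8.
Factor s^2 + 6s + 8: two numbers with sum -6 and product 8 are -2 and -4, so s^2 + 6s + 8 = (s + 2)(s + 4).
Hence p(s) = (s + 2) (s + 4), with roots -4, -2.
The eigenvalues -4, -2 are distinct and real, so A is diagonalisable and x(t) = e^{At} x(0) = V diag(e^{λ_i t}) V^{-1} x(0), where the columns of V are the eigenvectors.
λ = -4: A - (-4)I = [[4, -2], [4, -2]]. Row 1 gives 4·v1 + (-2)·v2 = 0, so take v_1 = [1, 2]^T.
λ = -2: A - (-2)I = [[2, -2], [4, -4]]. Row 1 gives 2·v1 + (-2)·v2 = 0, so take v_2 = [-1, -1]^T.
V = [v_1 v_2] = [[1, -1], [2, -1]] has det V = 1, so V^{-1} = adj(V)/det V = [[-1, 1], [-2, 1]].
Modal coordinates z(0) = V^{-1} x(0): (-1)·2 + 1·2 = 0; (-2)·2 + 1·2 = -2; so z(0) = [0, -2]^T.
x_1(t) = Σ_i (v_i)_1 · z_i(0) · e^{λ_i t} (row 1 of V times the modal terms).
x_1(1.5) = 1·0·e^{-4·1.5} + (-1)·(-2)·e^{-2·1.5} = 0·0.002479 + 2·0.049787 = 0.0996.

0.0996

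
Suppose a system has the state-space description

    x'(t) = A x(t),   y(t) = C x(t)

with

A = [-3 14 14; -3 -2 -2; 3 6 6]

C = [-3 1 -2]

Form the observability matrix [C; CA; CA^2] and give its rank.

CA = [[0, -56, -56]]
CA^2 = [[0, -224, -224]]
Observability matrix O = [C; CA; CA^2] = [[-3, 1, -2], [0, -56, -56], [0, -224, -224]]
The columns c1, c2, c3 of O are linearly dependent: -c1 - c2 + c3 = 0 (check each entry), so rank(O) ≤ 2.
The 2×2 minor from rows 1, 2, columns 1, 2 is (-3)·(-56) - 1·0 = 168 - 0 = 168 ≠ 0, so rank(O) = 2.
rank(O) = 2 < n = 3, so the pair (A, C) is not completely observable.

2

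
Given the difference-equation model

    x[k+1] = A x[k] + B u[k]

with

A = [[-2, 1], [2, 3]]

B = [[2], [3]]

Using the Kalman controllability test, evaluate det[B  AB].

AB = [[-1], [13]]
Controllability matrix C = [B  AB] = [[2, -1], [3, 13]]
det(C) = 2·13 - (-1)·3 = 26 - (-3) = 29
Since det(C) ≠ 0, rank(C) = 2 and the system is completely controllable.

29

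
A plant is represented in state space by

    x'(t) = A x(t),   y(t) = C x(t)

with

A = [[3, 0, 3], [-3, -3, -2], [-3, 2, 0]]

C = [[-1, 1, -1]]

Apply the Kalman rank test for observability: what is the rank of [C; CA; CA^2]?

3

CA = [[-3, -5, -5]]
CA^2 = [[21, 5, 1]]
Observability matrix O = [C; CA; CA^2] = [[-1, 1, -1], [-3, -5, -5], [21, 5, 1]]
det(O) = (-1)·((-5)·1 - (-5)·5) - 1·((-3)·1 - (-5)·21) + (-1)·((-3)·5 - (-5)·21) = (-1)·20 - 1·102 + (-1)·90 = -212 ≠ 0, so rank(O) = 3.
rank(O) = 3 = n, so the pair (A, C) is completely observable.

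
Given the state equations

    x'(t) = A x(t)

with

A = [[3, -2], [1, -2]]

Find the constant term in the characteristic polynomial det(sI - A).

-4

For a 2×2 matrix, det(sI - A) = s^2 - (tr A)s + det A.
tr A = 1, det A = -4.
So p(s) = s^2 - s - 4.
The constant term is -4.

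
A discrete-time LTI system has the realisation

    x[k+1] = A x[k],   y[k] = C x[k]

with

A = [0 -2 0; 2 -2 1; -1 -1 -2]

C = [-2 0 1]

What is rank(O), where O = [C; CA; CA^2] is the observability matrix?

3

CA = [[-1, 3, -2]]
CA^2 = [[8, -2, 7]]
Observability matrix O = [C; CA; CA^2] = [[-2, 0, 1], [-1, 3, -2], [8, -2, 7]]
det(O) = (-2)·(3·7 - (-2)·(-2)) - 0·((-1)·7 - (-2)·8) + 1·((-1)·(-2) - 3·8) = (-2)·17 - 0·9 + 1·(-22) = -56 ≠ 0, so rank(O) = 3.
rank(O) = 3 = n, so the pair (A, C) is completely observable.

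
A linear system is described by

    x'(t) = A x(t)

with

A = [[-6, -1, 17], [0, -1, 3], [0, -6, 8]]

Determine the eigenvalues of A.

-6, 2, 5

det(sI - A) = s^3 - (tr A)s^2 + (M11 + M22 + M33)s - det A, where Mii is the 2×2 principal minor of A obtained by deleting row i and column i.
tr A = (-6) + (-1) + 8 = 1; M11 = (-1)·8 - 3·(-6) = -8 - (-18) = 10; M22 = (-6)·8 - 17·0 = -48 - 0 = -48; M33 = (-6)·(-1) - (-1)·0 = 6 - 0 = 6; sum of minors = -32.
det A = (-6)·((-1)·8 - 3·(-6)) - (-1)·(0·8 - 3·0) + 17·(0·(-6) - (-1)·0) = (-6)·10 - (-1)·0 + 17·0 = -60.
So p(s) = det(sI - A) = s^3 - s^2 - 32s + 60.
Rational-root test: any integer root divides 60. Testing small divisors, s = 2 works: p(2) = 8 + (-4) + (-64) + 60 = 0, so (s - 2) is a factor.
Dividing, p(s) = (s - 2)(s^2 + s - 30).
Factor s^2 + s - 30: two numbers with sum -1 and product -30 are 5 and -6, so s^2 + s - 30 = (s - 5)(s + 6).
Hence p(s) = (s - 5) (s - 2) (s + 6), with roots -6, 2, 5.
At least one eigenvalue has non-negative real part, so the system is not asymptotically stable.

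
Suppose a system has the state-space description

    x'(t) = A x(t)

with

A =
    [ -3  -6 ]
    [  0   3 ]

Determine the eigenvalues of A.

-3, 3

det(sI - A) = s^2 - (tr A)s + det A, with tr A = (-3) + 3 = 0 and det A = (-3)·3 - (-6)·0 = -9 - 0 = -9.
So p(s) = det(sI - A) = s^2 - 9.
Factor s^2 - 9: two numbers with sum 0 and product -9 are 3 and -3, so s^2 - 9 = (s - 3)(s + 3).
Hence p(s) = (s - 3) (s + 3), with roots -3, 3.
At least one eigenvalue has non-negative real part, so the system is not asymptotically stable.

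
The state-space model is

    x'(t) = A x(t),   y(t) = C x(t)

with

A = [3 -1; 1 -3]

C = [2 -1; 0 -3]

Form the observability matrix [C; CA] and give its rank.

2

CA = [[5, 1], [-3, 9]]
Observability matrix O = [C; CA] = [[2, -1], [0, -3], [5, 1], [-3, 9]]
Take the 2×2 submatrix of O formed by rows 1, 2: [[2, -1], [0, -3]]. Its determinant is 2·(-3) - (-1)·0 = -6 - 0 = -6 ≠ 0.
So rank(O) ≥ 2; since O has 2 columns, rank(O) = 2.
rank(O) = 2 = n, so the pair (A, C) is completely observable.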